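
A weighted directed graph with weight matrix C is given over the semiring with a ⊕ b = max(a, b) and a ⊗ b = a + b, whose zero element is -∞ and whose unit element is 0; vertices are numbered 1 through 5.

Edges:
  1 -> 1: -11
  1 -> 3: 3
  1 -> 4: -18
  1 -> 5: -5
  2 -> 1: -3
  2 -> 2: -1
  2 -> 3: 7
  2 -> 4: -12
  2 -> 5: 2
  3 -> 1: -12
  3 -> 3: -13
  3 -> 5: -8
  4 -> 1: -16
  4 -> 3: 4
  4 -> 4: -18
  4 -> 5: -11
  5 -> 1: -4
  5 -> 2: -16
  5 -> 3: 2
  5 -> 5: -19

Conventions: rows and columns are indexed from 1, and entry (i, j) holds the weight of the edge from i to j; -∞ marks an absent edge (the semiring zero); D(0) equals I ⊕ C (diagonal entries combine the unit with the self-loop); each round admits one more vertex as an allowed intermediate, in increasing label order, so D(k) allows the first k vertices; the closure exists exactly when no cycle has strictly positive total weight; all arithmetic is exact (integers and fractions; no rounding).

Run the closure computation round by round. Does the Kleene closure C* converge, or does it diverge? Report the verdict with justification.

D(0):
  [0, -∞, 3, -18, -5]
  [-3, 0, 7, -12, 2]
  [-12, -∞, 0, -∞, -8]
  [-16, -∞, 4, 0, -11]
  [-4, -16, 2, -∞, 0]
D(1):
  [0, -∞, 3, -18, -5]
  [-3, 0, 7, -12, 2]
  [-12, -∞, 0, -30, -8]
  [-16, -∞, 4, 0, -11]
  [-4, -16, 2, -22, 0]
D(2):
  [0, -∞, 3, -18, -5]
  [-3, 0, 7, -12, 2]
  [-12, -∞, 0, -30, -8]
  [-16, -∞, 4, 0, -11]
  [-4, -16, 2, -22, 0]
D(3):
  [0, -∞, 3, -18, -5]
  [-3, 0, 7, -12, 2]
  [-12, -∞, 0, -30, -8]
  [-8, -∞, 4, 0, -4]
  [-4, -16, 2, -22, 0]
D(4):
  [0, -∞, 3, -18, -5]
  [-3, 0, 7, -12, 2]
  [-12, -∞, 0, -30, -8]
  [-8, -∞, 4, 0, -4]
  [-4, -16, 2, -22, 0]
D(5):
  [0, -21, 3, -18, -5]
  [-2, 0, 7, -12, 2]
  [-12, -24, 0, -30, -8]
  [-8, -20, 4, 0, -4]
  [-4, -16, 2, -22, 0]
Key observation: every diagonal entry stays at the unit through all rounds, so no improving cycle exists.
Answer: CONVERGES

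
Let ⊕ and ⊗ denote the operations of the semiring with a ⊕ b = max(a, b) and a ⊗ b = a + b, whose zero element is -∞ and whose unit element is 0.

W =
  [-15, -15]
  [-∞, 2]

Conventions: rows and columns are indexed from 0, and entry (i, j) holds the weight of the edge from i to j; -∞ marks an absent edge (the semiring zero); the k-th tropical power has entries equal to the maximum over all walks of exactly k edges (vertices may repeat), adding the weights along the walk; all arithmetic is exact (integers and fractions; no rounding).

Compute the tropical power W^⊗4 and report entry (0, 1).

W^⊗2:
  [-30, -13]
  [-∞, 4]
W^⊗3:
  [-45, -11]
  [-∞, 6]
W^⊗4:
  [-60, -9]
  [-∞, 8]
Key observation: the optimum is the walk 0->1->1->1->1, with weight (-15) + 2 + 2 + 2 = -9.
Optimal value attained by: walk 0->1->1->1->1.
Answer: (W^⊗4)[0][1] = -9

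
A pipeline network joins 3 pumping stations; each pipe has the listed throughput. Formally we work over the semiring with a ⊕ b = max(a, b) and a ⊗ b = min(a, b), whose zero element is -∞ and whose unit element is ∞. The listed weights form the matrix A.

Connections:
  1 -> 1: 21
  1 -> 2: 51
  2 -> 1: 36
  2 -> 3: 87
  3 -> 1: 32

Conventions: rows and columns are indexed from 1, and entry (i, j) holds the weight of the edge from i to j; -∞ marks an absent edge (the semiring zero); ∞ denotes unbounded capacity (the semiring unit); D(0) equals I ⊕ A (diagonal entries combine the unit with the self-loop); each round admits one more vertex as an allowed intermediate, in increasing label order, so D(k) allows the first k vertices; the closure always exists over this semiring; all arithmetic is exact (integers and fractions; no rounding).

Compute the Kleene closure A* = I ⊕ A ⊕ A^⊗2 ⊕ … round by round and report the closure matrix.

D(0):
  [∞, 51, -∞]
  [36, ∞, 87]
  [32, -∞, ∞]
D(1):
  [∞, 51, -∞]
  [36, ∞, 87]
  [32, 32, ∞]
D(2):
  [∞, 51, 51]
  [36, ∞, 87]
  [32, 32, ∞]
D(3):
  [∞, 51, 51]
  [36, ∞, 87]
  [32, 32, ∞]
Answer: A* = [[∞, 51, 51], [36, ∞, 87], [32, 32, ∞]]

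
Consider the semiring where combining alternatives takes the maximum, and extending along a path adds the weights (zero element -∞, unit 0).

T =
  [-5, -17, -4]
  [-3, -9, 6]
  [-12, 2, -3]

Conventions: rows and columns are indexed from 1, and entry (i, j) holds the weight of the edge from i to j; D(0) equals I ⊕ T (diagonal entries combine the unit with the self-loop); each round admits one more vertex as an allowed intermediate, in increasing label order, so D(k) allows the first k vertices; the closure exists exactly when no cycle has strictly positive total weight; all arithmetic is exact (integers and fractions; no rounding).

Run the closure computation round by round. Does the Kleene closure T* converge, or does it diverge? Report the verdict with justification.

D(0):
  [0, -17, -4]
  [-3, 0, 6]
  [-12, 2, 0]
D(1):
  [0, -17, -4]
  [-3, 0, 6]
  [-12, 2, 0]
Detection: at round 2, diagonal entry (3, 3) turns strictly positive.
Key observation: the cycle 3->2->3 has total weight 2 + 6, which is strictly positive.
Answer: DIVERGES — positive cycle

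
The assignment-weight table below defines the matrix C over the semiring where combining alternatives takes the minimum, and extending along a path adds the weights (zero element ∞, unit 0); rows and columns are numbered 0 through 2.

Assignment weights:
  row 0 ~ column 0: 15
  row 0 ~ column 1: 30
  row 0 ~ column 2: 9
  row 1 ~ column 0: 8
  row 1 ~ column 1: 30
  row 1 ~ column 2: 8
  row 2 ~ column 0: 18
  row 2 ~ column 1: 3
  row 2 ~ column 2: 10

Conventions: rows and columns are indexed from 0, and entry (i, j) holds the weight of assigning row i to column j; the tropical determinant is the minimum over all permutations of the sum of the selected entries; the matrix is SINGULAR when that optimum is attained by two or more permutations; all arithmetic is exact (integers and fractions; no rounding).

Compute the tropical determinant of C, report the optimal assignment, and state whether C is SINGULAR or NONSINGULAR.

σ = (0, 1, 2): 15 + 30 + 10 = 55
σ = (0, 2, 1): 15 + 8 + 3 = 26
σ = (1, 0, 2): 30 + 8 + 10 = 48
σ = (1, 2, 0): 30 + 8 + 18 = 56
σ = (2, 0, 1): 9 + 8 + 3 = 20
σ = (2, 1, 0): 9 + 30 + 18 = 57
Optimal value attained by: σ = (2, 0, 1).
Answer: det⊕(C) = 20; verdict: NONSINGULAR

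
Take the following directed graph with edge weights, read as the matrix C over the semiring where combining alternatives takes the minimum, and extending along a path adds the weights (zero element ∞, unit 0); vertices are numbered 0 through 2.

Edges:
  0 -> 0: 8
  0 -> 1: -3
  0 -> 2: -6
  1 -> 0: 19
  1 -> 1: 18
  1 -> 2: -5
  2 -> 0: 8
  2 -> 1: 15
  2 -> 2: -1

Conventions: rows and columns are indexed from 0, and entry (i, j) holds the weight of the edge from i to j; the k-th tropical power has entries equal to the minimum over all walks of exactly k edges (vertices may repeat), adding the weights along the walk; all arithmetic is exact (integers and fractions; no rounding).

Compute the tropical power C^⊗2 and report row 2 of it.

C^⊗2:
  [2, 5, -8]
  [3, 10, -6]
  [7, 5, -2]
Answer: row 2 of C^⊗2 = [7, 5, -2]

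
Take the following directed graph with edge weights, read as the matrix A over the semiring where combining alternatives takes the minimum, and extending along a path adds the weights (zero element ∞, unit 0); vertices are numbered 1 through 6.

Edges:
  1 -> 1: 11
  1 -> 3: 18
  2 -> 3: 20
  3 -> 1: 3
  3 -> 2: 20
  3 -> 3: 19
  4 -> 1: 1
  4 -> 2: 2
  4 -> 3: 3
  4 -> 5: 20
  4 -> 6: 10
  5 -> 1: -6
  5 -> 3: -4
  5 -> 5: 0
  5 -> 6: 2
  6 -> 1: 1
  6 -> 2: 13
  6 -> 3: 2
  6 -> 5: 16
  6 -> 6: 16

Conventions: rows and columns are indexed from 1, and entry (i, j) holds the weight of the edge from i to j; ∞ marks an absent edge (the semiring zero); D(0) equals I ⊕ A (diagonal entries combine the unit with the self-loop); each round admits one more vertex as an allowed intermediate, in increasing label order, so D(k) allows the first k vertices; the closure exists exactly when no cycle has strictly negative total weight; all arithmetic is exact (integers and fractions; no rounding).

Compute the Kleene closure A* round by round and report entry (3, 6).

D(0):
  [0, ∞, 18, ∞, ∞, ∞]
  [∞, 0, 20, ∞, ∞, ∞]
  [3, 20, 0, ∞, ∞, ∞]
  [1, 2, 3, 0, 20, 10]
  [-6, ∞, -4, ∞, 0, 2]
  [1, 13, 2, ∞, 16, 0]
D(1):
  [0, ∞, 18, ∞, ∞, ∞]
  [∞, 0, 20, ∞, ∞, ∞]
  [3, 20, 0, ∞, ∞, ∞]
  [1, 2, 3, 0, 20, 10]
  [-6, ∞, -4, ∞, 0, 2]
  [1, 13, 2, ∞, 16, 0]
D(2):
  [0, ∞, 18, ∞, ∞, ∞]
  [∞, 0, 20, ∞, ∞, ∞]
  [3, 20, 0, ∞, ∞, ∞]
  [1, 2, 3, 0, 20, 10]
  [-6, ∞, -4, ∞, 0, 2]
  [1, 13, 2, ∞, 16, 0]
D(3):
  [0, 38, 18, ∞, ∞, ∞]
  [23, 0, 20, ∞, ∞, ∞]
  [3, 20, 0, ∞, ∞, ∞]
  [1, 2, 3, 0, 20, 10]
  [-6, 16, -4, ∞, 0, 2]
  [1, 13, 2, ∞, 16, 0]
D(4):
  [0, 38, 18, ∞, ∞, ∞]
  [23, 0, 20, ∞, ∞, ∞]
  [3, 20, 0, ∞, ∞, ∞]
  [1, 2, 3, 0, 20, 10]
  [-6, 16, -4, ∞, 0, 2]
  [1, 13, 2, ∞, 16, 0]
D(5):
  [0, 38, 18, ∞, ∞, ∞]
  [23, 0, 20, ∞, ∞, ∞]
  [3, 20, 0, ∞, ∞, ∞]
  [1, 2, 3, 0, 20, 10]
  [-6, 16, -4, ∞, 0, 2]
  [1, 13, 2, ∞, 16, 0]
D(6):
  [0, 38, 18, ∞, ∞, ∞]
  [23, 0, 20, ∞, ∞, ∞]
  [3, 20, 0, ∞, ∞, ∞]
  [1, 2, 3, 0, 20, 10]
  [-6, 15, -4, ∞, 0, 2]
  [1, 13, 2, ∞, 16, 0]
Answer: A*[3][6] = ∞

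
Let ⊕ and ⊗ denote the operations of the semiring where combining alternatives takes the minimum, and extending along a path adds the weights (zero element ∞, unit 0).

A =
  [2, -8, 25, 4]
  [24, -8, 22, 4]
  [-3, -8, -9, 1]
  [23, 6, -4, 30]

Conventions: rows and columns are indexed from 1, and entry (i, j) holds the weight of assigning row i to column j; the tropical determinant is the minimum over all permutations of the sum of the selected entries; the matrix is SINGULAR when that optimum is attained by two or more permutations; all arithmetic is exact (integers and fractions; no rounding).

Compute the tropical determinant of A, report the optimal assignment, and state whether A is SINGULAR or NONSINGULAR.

σ = (1, 2, 3, 4): 2 + (-8) + (-9) + 30 = 15
σ = (1, 2, 4, 3): 2 + (-8) + 1 + (-4) = -9
σ = (1, 3, 2, 4): 2 + 22 + (-8) + 30 = 46
σ = (1, 3, 4, 2): 2 + 22 + 1 + 6 = 31
σ = (1, 4, 2, 3): 2 + 4 + (-8) + (-4) = -6
σ = (1, 4, 3, 2): 2 + 4 + (-9) + 6 = 3
σ = (2, 1, 3, 4): (-8) + 24 + (-9) + 30 = 37
σ = (2, 1, 4, 3): (-8) + 24 + 1 + (-4) = 13
σ = (2, 3, 1, 4): (-8) + 22 + (-3) + 30 = 41
σ = (2, 3, 4, 1): (-8) + 22 + 1 + 23 = 38
σ = (2, 4, 1, 3): (-8) + 4 + (-3) + (-4) = -11
σ = (2, 4, 3, 1): (-8) + 4 + (-9) + 23 = 10
σ = (3, 1, 2, 4): 25 + 24 + (-8) + 30 = 71
σ = (3, 1, 4, 2): 25 + 24 + 1 + 6 = 56
σ = (3, 2, 1, 4): 25 + (-8) + (-3) + 30 = 44
σ = (3, 2, 4, 1): 25 + (-8) + 1 + 23 = 41
σ = (3, 4, 1, 2): 25 + 4 + (-3) + 6 = 32
σ = (3, 4, 2, 1): 25 + 4 + (-8) + 23 = 44
σ = (4, 1, 2, 3): 4 + 24 + (-8) + (-4) = 16
σ = (4, 1, 3, 2): 4 + 24 + (-9) + 6 = 25
σ = (4, 2, 1, 3): 4 + (-8) + (-3) + (-4) = -11
σ = (4, 2, 3, 1): 4 + (-8) + (-9) + 23 = 10
σ = (4, 3, 1, 2): 4 + 22 + (-3) + 6 = 29
σ = (4, 3, 2, 1): 4 + 22 + (-8) + 23 = 41
Optimal value attained by: σ = (2, 4, 1, 3).
Answer: det⊕(A) = -11; verdict: SINGULAR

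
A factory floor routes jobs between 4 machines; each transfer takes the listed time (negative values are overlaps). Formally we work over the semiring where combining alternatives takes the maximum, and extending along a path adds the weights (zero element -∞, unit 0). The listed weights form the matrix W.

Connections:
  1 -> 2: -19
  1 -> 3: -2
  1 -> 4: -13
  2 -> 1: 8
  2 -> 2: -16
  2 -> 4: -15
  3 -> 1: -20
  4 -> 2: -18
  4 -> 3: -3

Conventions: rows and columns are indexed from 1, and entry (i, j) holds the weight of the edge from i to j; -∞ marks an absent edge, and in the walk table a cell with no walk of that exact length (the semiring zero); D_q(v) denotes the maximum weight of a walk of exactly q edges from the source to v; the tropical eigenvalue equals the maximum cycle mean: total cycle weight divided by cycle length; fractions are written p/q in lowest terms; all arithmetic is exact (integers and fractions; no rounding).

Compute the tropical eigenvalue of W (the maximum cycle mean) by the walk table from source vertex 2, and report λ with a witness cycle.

q=0: [-∞, 0, -∞, -∞]
q=1: [8, -16, -∞, -15]
q=2: [-8, -11, 6, -5]
q=3: [-3, -23, -8, -21]
q=4: [-15, -22, -5, -16]
Optimal cycle mean attained by: cycle 1->2->1, total (-19) + 8, length 2.
Answer: λ = -11/2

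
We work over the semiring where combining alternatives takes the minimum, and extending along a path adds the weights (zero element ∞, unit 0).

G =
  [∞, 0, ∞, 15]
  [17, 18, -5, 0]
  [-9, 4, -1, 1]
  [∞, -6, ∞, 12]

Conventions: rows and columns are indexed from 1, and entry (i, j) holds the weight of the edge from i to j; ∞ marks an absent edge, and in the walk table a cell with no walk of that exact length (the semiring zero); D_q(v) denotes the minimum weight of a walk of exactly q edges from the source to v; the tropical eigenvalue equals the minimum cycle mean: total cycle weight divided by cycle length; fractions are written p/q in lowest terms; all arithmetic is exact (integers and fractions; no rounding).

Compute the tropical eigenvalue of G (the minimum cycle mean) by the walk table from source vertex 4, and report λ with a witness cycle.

q=0: [∞, ∞, ∞, 0]
q=1: [∞, -6, ∞, 12]
q=2: [11, 6, -11, -6]
q=3: [-20, -12, -12, -10]
q=4: [-21, -20, -17, -12]
Optimal cycle mean attained by: cycle 1->2->3->1, total 0 + (-5) + (-9), length 3.
Answer: λ = -14/3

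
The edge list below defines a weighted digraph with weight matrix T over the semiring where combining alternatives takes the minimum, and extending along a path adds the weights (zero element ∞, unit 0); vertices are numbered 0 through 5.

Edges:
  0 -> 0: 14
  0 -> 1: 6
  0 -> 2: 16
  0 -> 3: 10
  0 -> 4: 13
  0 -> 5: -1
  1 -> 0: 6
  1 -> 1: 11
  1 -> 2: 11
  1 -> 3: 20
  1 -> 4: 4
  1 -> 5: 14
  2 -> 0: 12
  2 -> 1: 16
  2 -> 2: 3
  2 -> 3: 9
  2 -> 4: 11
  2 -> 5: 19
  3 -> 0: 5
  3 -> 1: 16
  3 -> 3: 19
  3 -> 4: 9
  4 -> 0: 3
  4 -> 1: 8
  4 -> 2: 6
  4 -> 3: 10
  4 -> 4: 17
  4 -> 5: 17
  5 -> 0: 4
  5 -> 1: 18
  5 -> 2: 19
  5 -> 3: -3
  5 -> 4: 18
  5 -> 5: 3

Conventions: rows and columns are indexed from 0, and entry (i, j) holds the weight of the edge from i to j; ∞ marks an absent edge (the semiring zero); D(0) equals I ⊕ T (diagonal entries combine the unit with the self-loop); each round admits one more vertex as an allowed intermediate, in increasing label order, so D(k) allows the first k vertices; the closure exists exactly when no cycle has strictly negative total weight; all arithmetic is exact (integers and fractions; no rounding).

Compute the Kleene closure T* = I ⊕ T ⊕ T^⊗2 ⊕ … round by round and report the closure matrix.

D(0):
  [0, 6, 16, 10, 13, -1]
  [6, 0, 11, 20, 4, 14]
  [12, 16, 0, 9, 11, 19]
  [5, 16, ∞, 0, 9, ∞]
  [3, 8, 6, 10, 0, 17]
  [4, 18, 19, -3, 18, 0]
D(1):
  [0, 6, 16, 10, 13, -1]
  [6, 0, 11, 16, 4, 5]
  [12, 16, 0, 9, 11, 11]
  [5, 11, 21, 0, 9, 4]
  [3, 8, 6, 10, 0, 2]
  [4, 10, 19, -3, 17, 0]
D(2):
  [0, 6, 16, 10, 10, -1]
  [6, 0, 11, 16, 4, 5]
  [12, 16, 0, 9, 11, 11]
  [5, 11, 21, 0, 9, 4]
  [3, 8, 6, 10, 0, 2]
  [4, 10, 19, -3, 14, 0]
D(3):
  [0, 6, 16, 10, 10, -1]
  [6, 0, 11, 16, 4, 5]
  [12, 16, 0, 9, 11, 11]
  [5, 11, 21, 0, 9, 4]
  [3, 8, 6, 10, 0, 2]
  [4, 10, 19, -3, 14, 0]
D(4):
  [0, 6, 16, 10, 10, -1]
  [6, 0, 11, 16, 4, 5]
  [12, 16, 0, 9, 11, 11]
  [5, 11, 21, 0, 9, 4]
  [3, 8, 6, 10, 0, 2]
  [2, 8, 18, -3, 6, 0]
D(5):
  [0, 6, 16, 10, 10, -1]
  [6, 0, 10, 14, 4, 5]
  [12, 16, 0, 9, 11, 11]
  [5, 11, 15, 0, 9, 4]
  [3, 8, 6, 10, 0, 2]
  [2, 8, 12, -3, 6, 0]
D(6):
  [0, 6, 11, -4, 5, -1]
  [6, 0, 10, 2, 4, 5]
  [12, 16, 0, 8, 11, 11]
  [5, 11, 15, 0, 9, 4]
  [3, 8, 6, -1, 0, 2]
  [2, 8, 12, -3, 6, 0]
Answer: T* = [[0, 6, 11, -4, 5, -1], [6, 0, 10, 2, 4, 5], [12, 16, 0, 8, 11, 11], [5, 11, 15, 0, 9, 4], [3, 8, 6, -1, 0, 2], [2, 8, 12, -3, 6, 0]]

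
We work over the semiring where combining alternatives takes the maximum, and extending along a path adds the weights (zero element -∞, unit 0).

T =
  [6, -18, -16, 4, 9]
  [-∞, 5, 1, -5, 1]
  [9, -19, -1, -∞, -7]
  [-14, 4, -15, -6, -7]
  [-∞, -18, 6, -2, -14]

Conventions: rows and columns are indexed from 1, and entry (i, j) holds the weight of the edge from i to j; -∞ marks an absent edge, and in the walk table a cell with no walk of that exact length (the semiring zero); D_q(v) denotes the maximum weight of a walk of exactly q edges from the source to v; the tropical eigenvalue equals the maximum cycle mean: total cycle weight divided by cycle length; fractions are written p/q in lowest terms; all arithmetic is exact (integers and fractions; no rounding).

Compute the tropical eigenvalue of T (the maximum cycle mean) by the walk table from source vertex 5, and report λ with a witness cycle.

q=0: [-∞, -∞, -∞, -∞, 0]
q=1: [-∞, -18, 6, -2, -14]
q=2: [15, 2, 5, -8, -1]
q=3: [21, 7, 5, 19, 24]
q=4: [27, 23, 30, 25, 30]
q=5: [39, 29, 36, 31, 36]
Optimal cycle mean attained by: cycle 1->5->3->1, total 9 + 6 + 9, length 3.
Answer: λ = 8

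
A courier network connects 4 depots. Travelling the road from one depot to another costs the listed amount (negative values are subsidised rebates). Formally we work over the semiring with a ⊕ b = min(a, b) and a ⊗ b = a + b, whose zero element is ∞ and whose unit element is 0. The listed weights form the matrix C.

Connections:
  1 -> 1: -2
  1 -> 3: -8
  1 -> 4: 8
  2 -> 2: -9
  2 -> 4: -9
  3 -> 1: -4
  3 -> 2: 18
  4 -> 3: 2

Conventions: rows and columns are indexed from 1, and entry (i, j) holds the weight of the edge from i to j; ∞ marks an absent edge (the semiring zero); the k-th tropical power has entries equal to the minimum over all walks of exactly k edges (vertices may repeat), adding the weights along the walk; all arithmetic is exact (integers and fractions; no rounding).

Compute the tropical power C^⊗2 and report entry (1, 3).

C^⊗2:
  [-12, 10, -10, 6]
  [∞, -18, -7, -18]
  [-6, 9, -12, 4]
  [-2, 20, ∞, ∞]
Key observation: the optimum is the walk 1->1->3, with weight (-2) + (-8) = -10.
Optimal value attained by: walk 1->1->3.
Answer: (C^⊗2)[1][3] = -10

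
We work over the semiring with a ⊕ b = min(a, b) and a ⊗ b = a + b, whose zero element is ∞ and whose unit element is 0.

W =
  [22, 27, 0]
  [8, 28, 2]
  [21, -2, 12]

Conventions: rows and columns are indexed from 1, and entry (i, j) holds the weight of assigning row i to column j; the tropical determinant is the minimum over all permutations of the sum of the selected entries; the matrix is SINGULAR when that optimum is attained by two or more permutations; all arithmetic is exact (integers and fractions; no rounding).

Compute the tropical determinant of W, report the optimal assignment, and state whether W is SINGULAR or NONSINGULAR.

σ = (1, 2, 3): 22 + 28 + 12 = 62
σ = (1, 3, 2): 22 + 2 + (-2) = 22
σ = (2, 1, 3): 27 + 8 + 12 = 47
σ = (2, 3, 1): 27 + 2 + 21 = 50
σ = (3, 1, 2): 0 + 8 + (-2) = 6
σ = (3, 2, 1): 0 + 28 + 21 = 49
Optimal value attained by: σ = (3, 1, 2).
Answer: det⊕(W) = 6; verdict: NONSINGULAR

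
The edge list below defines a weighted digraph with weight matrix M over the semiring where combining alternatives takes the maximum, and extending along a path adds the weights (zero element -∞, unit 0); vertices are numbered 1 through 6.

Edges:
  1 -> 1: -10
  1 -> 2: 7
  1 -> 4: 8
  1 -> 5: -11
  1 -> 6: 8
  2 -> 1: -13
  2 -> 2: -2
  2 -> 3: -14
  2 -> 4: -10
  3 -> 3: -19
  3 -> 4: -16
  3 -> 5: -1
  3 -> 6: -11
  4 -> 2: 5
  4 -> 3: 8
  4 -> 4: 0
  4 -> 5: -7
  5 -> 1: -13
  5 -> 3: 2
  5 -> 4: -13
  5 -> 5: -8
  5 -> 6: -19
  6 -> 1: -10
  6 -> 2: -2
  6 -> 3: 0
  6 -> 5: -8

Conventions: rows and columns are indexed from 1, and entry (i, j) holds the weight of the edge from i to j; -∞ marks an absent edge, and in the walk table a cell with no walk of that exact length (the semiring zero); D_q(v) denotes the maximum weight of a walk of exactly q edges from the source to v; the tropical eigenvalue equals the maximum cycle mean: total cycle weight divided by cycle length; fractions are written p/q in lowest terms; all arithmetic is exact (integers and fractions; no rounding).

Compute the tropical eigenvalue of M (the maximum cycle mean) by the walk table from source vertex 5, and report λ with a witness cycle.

q=0: [-∞, -∞, -∞, -∞, 0, -∞]
q=1: [-13, -∞, 2, -13, -8, -19]
q=2: [-21, -6, -5, -5, 1, -5]
q=3: [-12, 0, 3, -5, -6, -13]
q=4: [-13, 0, 3, -4, 2, -4]
q=5: [-11, 1, 4, -4, 2, -5]
q=6: [-11, 1, 4, -3, 3, -3]
Optimal cycle mean attained by: cycle 1->4->3->5->1, total 8 + 8 + (-1) + (-13), length 4.
Answer: λ = 1/2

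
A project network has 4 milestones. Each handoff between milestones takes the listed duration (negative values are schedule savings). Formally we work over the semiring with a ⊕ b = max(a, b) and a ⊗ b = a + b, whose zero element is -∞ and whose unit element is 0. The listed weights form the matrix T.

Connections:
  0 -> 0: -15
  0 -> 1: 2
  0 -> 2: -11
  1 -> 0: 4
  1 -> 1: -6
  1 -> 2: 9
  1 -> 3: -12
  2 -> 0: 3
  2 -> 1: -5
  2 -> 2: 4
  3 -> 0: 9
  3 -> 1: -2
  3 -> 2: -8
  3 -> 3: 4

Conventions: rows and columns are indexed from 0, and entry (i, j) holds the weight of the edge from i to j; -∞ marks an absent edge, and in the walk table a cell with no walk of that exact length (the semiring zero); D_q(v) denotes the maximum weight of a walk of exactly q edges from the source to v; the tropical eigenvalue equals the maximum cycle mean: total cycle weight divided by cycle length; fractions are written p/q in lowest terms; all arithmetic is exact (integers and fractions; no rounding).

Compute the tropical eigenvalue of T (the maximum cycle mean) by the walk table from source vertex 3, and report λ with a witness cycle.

q=0: [-∞, -∞, -∞, 0]
q=1: [9, -2, -8, 4]
q=2: [13, 11, 7, 8]
q=3: [17, 15, 20, 12]
q=4: [23, 19, 24, 16]
Optimal cycle mean attained by: cycle 0->1->2->0, total 2 + 9 + 3, length 3.
Answer: λ = 14/3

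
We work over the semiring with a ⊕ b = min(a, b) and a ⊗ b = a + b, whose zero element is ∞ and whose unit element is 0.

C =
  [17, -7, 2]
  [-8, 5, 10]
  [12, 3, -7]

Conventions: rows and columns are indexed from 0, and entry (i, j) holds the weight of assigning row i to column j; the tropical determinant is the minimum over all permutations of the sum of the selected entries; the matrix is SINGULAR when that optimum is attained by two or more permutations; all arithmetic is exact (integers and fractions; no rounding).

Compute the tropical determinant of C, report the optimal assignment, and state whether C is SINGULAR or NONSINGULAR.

σ = (0, 1, 2): 17 + 5 + (-7) = 15
σ = (0, 2, 1): 17 + 10 + 3 = 30
σ = (1, 0, 2): (-7) + (-8) + (-7) = -22
σ = (1, 2, 0): (-7) + 10 + 12 = 15
σ = (2, 0, 1): 2 + (-8) + 3 = -3
σ = (2, 1, 0): 2 + 5 + 12 = 19
Optimal value attained by: σ = (1, 0, 2).
Answer: det⊕(C) = -22; verdict: NONSINGULAR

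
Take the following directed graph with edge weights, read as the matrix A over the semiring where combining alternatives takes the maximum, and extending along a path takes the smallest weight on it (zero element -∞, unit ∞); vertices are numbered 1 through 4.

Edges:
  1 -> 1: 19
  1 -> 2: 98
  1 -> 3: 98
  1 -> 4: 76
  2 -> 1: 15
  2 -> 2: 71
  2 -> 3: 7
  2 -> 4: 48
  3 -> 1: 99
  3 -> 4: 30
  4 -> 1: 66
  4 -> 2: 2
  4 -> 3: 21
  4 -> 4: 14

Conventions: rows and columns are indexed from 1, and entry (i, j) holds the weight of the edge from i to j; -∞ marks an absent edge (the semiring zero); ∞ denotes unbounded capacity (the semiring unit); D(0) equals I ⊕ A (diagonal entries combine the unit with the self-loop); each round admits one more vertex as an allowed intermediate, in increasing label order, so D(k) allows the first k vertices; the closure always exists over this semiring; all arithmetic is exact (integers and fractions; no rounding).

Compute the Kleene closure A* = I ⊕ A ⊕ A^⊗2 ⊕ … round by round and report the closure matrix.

D(0):
  [∞, 98, 98, 76]
  [15, ∞, 7, 48]
  [99, -∞, ∞, 30]
  [66, 2, 21, ∞]
D(1):
  [∞, 98, 98, 76]
  [15, ∞, 15, 48]
  [99, 98, ∞, 76]
  [66, 66, 66, ∞]
D(2):
  [∞, 98, 98, 76]
  [15, ∞, 15, 48]
  [99, 98, ∞, 76]
  [66, 66, 66, ∞]
D(3):
  [∞, 98, 98, 76]
  [15, ∞, 15, 48]
  [99, 98, ∞, 76]
  [66, 66, 66, ∞]
D(4):
  [∞, 98, 98, 76]
  [48, ∞, 48, 48]
  [99, 98, ∞, 76]
  [66, 66, 66, ∞]
Answer: A* = [[∞, 98, 98, 76], [48, ∞, 48, 48], [99, 98, ∞, 76], [66, 66, 66, ∞]]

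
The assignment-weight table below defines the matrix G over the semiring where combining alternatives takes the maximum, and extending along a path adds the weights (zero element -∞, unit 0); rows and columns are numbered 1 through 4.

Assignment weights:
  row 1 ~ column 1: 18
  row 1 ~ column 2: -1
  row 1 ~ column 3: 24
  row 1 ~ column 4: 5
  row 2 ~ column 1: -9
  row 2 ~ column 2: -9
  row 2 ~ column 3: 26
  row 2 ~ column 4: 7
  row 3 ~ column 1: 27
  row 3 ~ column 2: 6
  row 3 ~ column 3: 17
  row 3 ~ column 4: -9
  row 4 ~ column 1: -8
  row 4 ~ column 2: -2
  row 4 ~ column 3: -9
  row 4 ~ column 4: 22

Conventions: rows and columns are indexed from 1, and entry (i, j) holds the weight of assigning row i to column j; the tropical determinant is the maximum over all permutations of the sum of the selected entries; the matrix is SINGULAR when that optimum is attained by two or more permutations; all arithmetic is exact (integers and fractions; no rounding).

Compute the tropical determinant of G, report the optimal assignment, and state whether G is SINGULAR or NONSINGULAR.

σ = (1, 2, 3, 4): 18 + (-9) + 17 + 22 = 48
σ = (1, 2, 4, 3): 18 + (-9) + (-9) + (-9) = -9
σ = (1, 3, 2, 4): 18 + 26 + 6 + 22 = 72
σ = (1, 3, 4, 2): 18 + 26 + (-9) + (-2) = 33
σ = (1, 4, 2, 3): 18 + 7 + 6 + (-9) = 22
σ = (1, 4, 3, 2): 18 + 7 + 17 + (-2) = 40
σ = (2, 1, 3, 4): (-1) + (-9) + 17 + 22 = 29
σ = (2, 1, 4, 3): (-1) + (-9) + (-9) + (-9) = -28
σ = (2, 3, 1, 4): (-1) + 26 + 27 + 22 = 74
σ = (2, 3, 4, 1): (-1) + 26 + (-9) + (-8) = 8
σ = (2, 4, 1, 3): (-1) + 7 + 27 + (-9) = 24
σ = (2, 4, 3, 1): (-1) + 7 + 17 + (-8) = 15
σ = (3, 1, 2, 4): 24 + (-9) + 6 + 22 = 43
σ = (3, 1, 4, 2): 24 + (-9) + (-9) + (-2) = 4
σ = (3, 2, 1, 4): 24 + (-9) + 27 + 22 = 64
σ = (3, 2, 4, 1): 24 + (-9) + (-9) + (-8) = -2
σ = (3, 4, 1, 2): 24 + 7 + 27 + (-2) = 56
σ = (3, 4, 2, 1): 24 + 7 + 6 + (-8) = 29
σ = (4, 1, 2, 3): 5 + (-9) + 6 + (-9) = -7
σ = (4, 1, 3, 2): 5 + (-9) + 17 + (-2) = 11
σ = (4, 2, 1, 3): 5 + (-9) + 27 + (-9) = 14
σ = (4, 2, 3, 1): 5 + (-9) + 17 + (-8) = 5
σ = (4, 3, 1, 2): 5 + 26 + 27 + (-2) = 56
σ = (4, 3, 2, 1): 5 + 26 + 6 + (-8) = 29
Optimal value attained by: σ = (2, 3, 1, 4).
Answer: det⊕(G) = 74; verdict: NONSINGULAR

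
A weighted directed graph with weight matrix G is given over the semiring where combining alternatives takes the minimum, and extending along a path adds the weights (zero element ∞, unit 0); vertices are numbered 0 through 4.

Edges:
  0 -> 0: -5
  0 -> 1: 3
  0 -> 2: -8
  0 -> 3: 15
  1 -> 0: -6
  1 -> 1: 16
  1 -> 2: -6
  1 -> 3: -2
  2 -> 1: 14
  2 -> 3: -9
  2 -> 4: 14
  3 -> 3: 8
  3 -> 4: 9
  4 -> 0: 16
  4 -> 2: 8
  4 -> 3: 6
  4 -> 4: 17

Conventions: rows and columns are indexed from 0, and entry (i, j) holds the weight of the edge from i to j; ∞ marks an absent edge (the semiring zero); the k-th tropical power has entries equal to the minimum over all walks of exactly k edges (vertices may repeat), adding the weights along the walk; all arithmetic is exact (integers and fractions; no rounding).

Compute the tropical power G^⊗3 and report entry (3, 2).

G^⊗2:
  [-10, -2, -13, -17, 6]
  [-11, -3, -14, -15, 7]
  [8, 30, 8, -1, 0]
  [25, ∞, 17, 15, 17]
  [11, 19, 8, -1, 15]
G^⊗3:
  [-15, -7, -18, -22, -8]
  [-16, -8, -19, -23, -6]
  [3, 11, 0, -1, 8]
  [20, 28, 17, 8, 24]
  [6, 14, 3, -1, 8]
Key observation: the optimum is the walk 3->4->0->2, with weight 9 + 16 + (-8) = 17.
Optimal value attained by: walk 3->4->0->2.
Answer: (G^⊗3)[3][2] = 17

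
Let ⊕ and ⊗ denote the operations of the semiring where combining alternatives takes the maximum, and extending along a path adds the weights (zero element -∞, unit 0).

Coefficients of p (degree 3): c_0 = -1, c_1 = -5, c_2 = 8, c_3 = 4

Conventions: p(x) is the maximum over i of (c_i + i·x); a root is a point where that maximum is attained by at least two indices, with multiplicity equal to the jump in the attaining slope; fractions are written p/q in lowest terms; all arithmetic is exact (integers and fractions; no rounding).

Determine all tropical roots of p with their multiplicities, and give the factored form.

hull edge (i=0, c=-1) to (i=2, c=8): slope 9/2, span 2
hull edge (i=2, c=8) to (i=3, c=4): slope -4, span 1
Factored form: p(x) = 4 ⊗ (x ⊕ (-9/2)) ⊗ (x ⊕ (-9/2)) ⊗ (x ⊕ 4)
Answer: roots = -9/2 (mult 2), 4 (mult 1)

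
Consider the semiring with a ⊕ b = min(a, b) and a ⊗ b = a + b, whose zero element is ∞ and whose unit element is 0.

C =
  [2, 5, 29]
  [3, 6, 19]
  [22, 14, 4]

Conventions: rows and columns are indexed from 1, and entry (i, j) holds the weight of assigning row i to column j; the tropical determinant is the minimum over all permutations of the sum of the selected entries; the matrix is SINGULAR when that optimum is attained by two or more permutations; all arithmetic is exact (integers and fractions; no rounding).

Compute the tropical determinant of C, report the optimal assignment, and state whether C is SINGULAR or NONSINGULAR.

σ = (1, 2, 3): 2 + 6 + 4 = 12
σ = (1, 3, 2): 2 + 19 + 14 = 35
σ = (2, 1, 3): 5 + 3 + 4 = 12
σ = (2, 3, 1): 5 + 19 + 22 = 46
σ = (3, 1, 2): 29 + 3 + 14 = 46
σ = (3, 2, 1): 29 + 6 + 22 = 57
Optimal value attained by: σ = (1, 2, 3).
Answer: det⊕(C) = 12; verdict: SINGULAR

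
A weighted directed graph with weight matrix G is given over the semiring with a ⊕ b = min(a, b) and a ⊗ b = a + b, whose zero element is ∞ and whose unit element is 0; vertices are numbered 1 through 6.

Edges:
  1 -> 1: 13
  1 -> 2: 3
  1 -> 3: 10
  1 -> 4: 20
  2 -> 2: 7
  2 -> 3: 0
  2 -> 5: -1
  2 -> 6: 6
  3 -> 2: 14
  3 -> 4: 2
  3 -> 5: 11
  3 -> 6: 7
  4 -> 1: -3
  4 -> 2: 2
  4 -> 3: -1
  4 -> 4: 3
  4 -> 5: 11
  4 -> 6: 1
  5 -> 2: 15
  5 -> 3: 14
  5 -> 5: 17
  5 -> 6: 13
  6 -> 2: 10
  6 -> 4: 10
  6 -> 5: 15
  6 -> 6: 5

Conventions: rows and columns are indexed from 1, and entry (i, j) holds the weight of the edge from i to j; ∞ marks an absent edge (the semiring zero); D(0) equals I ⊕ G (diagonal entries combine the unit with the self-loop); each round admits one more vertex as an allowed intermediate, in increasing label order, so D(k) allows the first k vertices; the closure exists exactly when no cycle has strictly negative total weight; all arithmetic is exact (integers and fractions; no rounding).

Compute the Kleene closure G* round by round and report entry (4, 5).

D(0):
  [0, 3, 10, 20, ∞, ∞]
  [∞, 0, 0, ∞, -1, 6]
  [∞, 14, 0, 2, 11, 7]
  [-3, 2, -1, 0, 11, 1]
  [∞, 15, 14, ∞, 0, 13]
  [∞, 10, ∞, 10, 15, 0]
D(1):
  [0, 3, 10, 20, ∞, ∞]
  [∞, 0, 0, ∞, -1, 6]
  [∞, 14, 0, 2, 11, 7]
  [-3, 0, -1, 0, 11, 1]
  [∞, 15, 14, ∞, 0, 13]
  [∞, 10, ∞, 10, 15, 0]
D(2):
  [0, 3, 3, 20, 2, 9]
  [∞, 0, 0, ∞, -1, 6]
  [∞, 14, 0, 2, 11, 7]
  [-3, 0, -1, 0, -1, 1]
  [∞, 15, 14, ∞, 0, 13]
  [∞, 10, 10, 10, 9, 0]
D(3):
  [0, 3, 3, 5, 2, 9]
  [∞, 0, 0, 2, -1, 6]
  [∞, 14, 0, 2, 11, 7]
  [-3, 0, -1, 0, -1, 1]
  [∞, 15, 14, 16, 0, 13]
  [∞, 10, 10, 10, 9, 0]
D(4):
  [0, 3, 3, 5, 2, 6]
  [-1, 0, 0, 2, -1, 3]
  [-1, 2, 0, 2, 1, 3]
  [-3, 0, -1, 0, -1, 1]
  [13, 15, 14, 16, 0, 13]
  [7, 10, 9, 10, 9, 0]
D(5):
  [0, 3, 3, 5, 2, 6]
  [-1, 0, 0, 2, -1, 3]
  [-1, 2, 0, 2, 1, 3]
  [-3, 0, -1, 0, -1, 1]
  [13, 15, 14, 16, 0, 13]
  [7, 10, 9, 10, 9, 0]
D(6):
  [0, 3, 3, 5, 2, 6]
  [-1, 0, 0, 2, -1, 3]
  [-1, 2, 0, 2, 1, 3]
  [-3, 0, -1, 0, -1, 1]
  [13, 15, 14, 16, 0, 13]
  [7, 10, 9, 10, 9, 0]
Answer: G*[4][5] = -1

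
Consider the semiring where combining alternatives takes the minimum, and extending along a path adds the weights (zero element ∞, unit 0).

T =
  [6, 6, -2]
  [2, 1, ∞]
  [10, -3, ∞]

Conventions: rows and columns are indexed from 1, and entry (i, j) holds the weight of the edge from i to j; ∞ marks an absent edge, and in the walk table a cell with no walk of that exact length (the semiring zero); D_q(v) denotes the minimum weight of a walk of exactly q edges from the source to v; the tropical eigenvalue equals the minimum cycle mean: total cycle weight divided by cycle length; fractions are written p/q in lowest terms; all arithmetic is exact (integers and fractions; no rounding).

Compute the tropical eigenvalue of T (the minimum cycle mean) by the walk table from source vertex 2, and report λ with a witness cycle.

q=0: [∞, 0, ∞]
q=1: [2, 1, ∞]
q=2: [3, 2, 0]
q=3: [4, -3, 1]
Optimal cycle mean attained by: cycle 1->3->2->1, total (-2) + (-3) + 2, length 3.
Answer: λ = -1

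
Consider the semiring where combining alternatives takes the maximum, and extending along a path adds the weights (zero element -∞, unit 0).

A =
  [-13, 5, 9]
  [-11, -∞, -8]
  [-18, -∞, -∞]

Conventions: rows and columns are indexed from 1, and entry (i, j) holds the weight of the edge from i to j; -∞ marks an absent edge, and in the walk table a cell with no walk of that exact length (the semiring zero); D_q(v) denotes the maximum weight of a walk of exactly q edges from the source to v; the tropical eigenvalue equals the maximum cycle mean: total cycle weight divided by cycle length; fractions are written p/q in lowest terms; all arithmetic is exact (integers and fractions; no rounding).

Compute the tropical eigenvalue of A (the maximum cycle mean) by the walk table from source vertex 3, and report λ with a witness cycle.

q=0: [-∞, -∞, 0]
q=1: [-18, -∞, -∞]
q=2: [-31, -13, -9]
q=3: [-24, -26, -21]
Optimal cycle mean attained by: cycle 1->2->1, total 5 + (-11), length 2.
Answer: λ = -3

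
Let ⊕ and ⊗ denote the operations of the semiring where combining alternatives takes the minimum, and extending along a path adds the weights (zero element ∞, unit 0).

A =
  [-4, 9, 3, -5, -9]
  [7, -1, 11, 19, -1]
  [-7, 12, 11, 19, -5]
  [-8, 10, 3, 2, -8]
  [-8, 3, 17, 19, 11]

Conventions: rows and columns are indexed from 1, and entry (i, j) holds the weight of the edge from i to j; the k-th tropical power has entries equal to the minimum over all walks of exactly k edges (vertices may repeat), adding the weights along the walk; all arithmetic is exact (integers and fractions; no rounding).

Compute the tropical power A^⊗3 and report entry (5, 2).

A^⊗2:
  [-17, -6, -2, -9, -13]
  [-9, -2, 10, 2, -2]
  [-13, -2, -4, -12, -16]
  [-16, -5, -5, -13, -17]
  [-12, 1, -5, -13, -17]
A^⊗3:
  [-21, -10, -14, -22, -26]
  [-13, -3, -6, -14, -18]
  [-24, -13, -10, -18, -22]
  [-25, -14, -13, -21, -25]
  [-25, -14, -10, -17, -21]
Key observation: the optimum is the walk 5->1->5->2, with weight (-8) + (-9) + 3 = -14.
Optimal value attained by: walk 5->1->5->2.
Answer: (A^⊗3)[5][2] = -14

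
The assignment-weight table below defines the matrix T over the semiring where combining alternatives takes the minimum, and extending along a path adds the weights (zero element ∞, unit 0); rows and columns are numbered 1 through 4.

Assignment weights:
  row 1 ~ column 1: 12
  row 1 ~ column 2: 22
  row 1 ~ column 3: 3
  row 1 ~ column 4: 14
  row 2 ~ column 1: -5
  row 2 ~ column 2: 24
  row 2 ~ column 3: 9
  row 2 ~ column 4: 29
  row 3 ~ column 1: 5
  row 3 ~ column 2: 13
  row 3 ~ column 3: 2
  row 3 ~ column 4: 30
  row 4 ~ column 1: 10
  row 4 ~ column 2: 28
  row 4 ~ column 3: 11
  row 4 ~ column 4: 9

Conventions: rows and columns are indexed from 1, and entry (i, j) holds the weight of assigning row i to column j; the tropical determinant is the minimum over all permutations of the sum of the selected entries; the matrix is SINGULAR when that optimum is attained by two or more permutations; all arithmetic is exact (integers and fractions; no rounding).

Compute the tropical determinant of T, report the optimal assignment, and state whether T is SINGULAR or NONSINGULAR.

σ = (1, 2, 3, 4): 12 + 24 + 2 + 9 = 47
σ = (1, 2, 4, 3): 12 + 24 + 30 + 11 = 77
σ = (1, 3, 2, 4): 12 + 9 + 13 + 9 = 43
σ = (1, 3, 4, 2): 12 + 9 + 30 + 28 = 79
σ = (1, 4, 2, 3): 12 + 29 + 13 + 11 = 65
σ = (1, 4, 3, 2): 12 + 29 + 2 + 28 = 71
σ = (2, 1, 3, 4): 22 + (-5) + 2 + 9 = 28
σ = (2, 1, 4, 3): 22 + (-5) + 30 + 11 = 58
σ = (2, 3, 1, 4): 22 + 9 + 5 + 9 = 45
σ = (2, 3, 4, 1): 22 + 9 + 30 + 10 = 71
σ = (2, 4, 1, 3): 22 + 29 + 5 + 11 = 67
σ = (2, 4, 3, 1): 22 + 29 + 2 + 10 = 63
σ = (3, 1, 2, 4): 3 + (-5) + 13 + 9 = 20
σ = (3, 1, 4, 2): 3 + (-5) + 30 + 28 = 56
σ = (3, 2, 1, 4): 3 + 24 + 5 + 9 = 41
σ = (3, 2, 4, 1): 3 + 24 + 30 + 10 = 67
σ = (3, 4, 1, 2): 3 + 29 + 5 + 28 = 65
σ = (3, 4, 2, 1): 3 + 29 + 13 + 10 = 55
σ = (4, 1, 2, 3): 14 + (-5) + 13 + 11 = 33
σ = (4, 1, 3, 2): 14 + (-5) + 2 + 28 = 39
σ = (4, 2, 1, 3): 14 + 24 + 5 + 11 = 54
σ = (4, 2, 3, 1): 14 + 24 + 2 + 10 = 50
σ = (4, 3, 1, 2): 14 + 9 + 5 + 28 = 56
σ = (4, 3, 2, 1): 14 + 9 + 13 + 10 = 46
Optimal value attained by: σ = (3, 1, 2, 4).
Answer: det⊕(T) = 20; verdict: NONSINGULAR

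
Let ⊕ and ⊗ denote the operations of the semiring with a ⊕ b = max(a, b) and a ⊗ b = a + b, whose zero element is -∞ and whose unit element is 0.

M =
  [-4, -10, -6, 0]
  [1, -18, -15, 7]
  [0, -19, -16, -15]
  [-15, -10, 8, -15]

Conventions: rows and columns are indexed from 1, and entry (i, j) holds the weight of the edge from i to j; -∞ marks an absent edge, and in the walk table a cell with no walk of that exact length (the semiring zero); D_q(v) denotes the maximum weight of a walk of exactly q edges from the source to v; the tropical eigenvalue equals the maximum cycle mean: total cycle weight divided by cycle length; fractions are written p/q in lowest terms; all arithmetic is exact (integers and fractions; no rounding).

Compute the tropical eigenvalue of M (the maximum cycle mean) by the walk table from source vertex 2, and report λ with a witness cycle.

q=0: [-∞, 0, -∞, -∞]
q=1: [1, -18, -15, 7]
q=2: [-3, -3, 15, 1]
q=3: [15, -4, 9, 4]
q=4: [11, 5, 12, 15]
Optimal cycle mean attained by: cycle 1->4->3->1, total 0 + 8 + 0, length 3.
Answer: λ = 8/3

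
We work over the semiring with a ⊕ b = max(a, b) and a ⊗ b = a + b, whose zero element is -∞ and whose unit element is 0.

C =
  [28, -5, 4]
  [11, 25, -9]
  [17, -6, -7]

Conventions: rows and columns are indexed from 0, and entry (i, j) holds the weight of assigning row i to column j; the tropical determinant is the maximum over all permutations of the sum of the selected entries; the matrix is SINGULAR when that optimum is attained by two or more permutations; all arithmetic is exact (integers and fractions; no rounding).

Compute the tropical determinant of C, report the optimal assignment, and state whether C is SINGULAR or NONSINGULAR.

σ = (0, 1, 2): 28 + 25 + (-7) = 46
σ = (0, 2, 1): 28 + (-9) + (-6) = 13
σ = (1, 0, 2): (-5) + 11 + (-7) = -1
σ = (1, 2, 0): (-5) + (-9) + 17 = 3
σ = (2, 0, 1): 4 + 11 + (-6) = 9
σ = (2, 1, 0): 4 + 25 + 17 = 46
Optimal value attained by: σ = (0, 1, 2).
Answer: det⊕(C) = 46; verdict: SINGULAR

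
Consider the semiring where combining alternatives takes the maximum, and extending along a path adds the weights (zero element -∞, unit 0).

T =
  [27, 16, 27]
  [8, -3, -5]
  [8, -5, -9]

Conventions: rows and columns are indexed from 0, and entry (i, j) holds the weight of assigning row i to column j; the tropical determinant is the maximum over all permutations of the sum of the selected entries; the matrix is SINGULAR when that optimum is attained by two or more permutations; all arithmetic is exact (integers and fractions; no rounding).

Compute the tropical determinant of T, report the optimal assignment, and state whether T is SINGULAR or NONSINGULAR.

σ = (0, 1, 2): 27 + (-3) + (-9) = 15
σ = (0, 2, 1): 27 + (-5) + (-5) = 17
σ = (1, 0, 2): 16 + 8 + (-9) = 15
σ = (1, 2, 0): 16 + (-5) + 8 = 19
σ = (2, 0, 1): 27 + 8 + (-5) = 30
σ = (2, 1, 0): 27 + (-3) + 8 = 32
Optimal value attained by: σ = (2, 1, 0).
Answer: det⊕(T) = 32; verdict: NONSINGULAR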